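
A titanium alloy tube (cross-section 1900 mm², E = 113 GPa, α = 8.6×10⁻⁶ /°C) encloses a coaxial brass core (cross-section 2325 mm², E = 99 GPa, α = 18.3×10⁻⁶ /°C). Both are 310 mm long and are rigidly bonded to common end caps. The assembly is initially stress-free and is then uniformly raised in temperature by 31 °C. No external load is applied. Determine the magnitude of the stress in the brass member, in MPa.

σ ≈ 14.4 MPa (compressive)

Equilibrium of a rigid end plate with no external load gives equal and opposite internal forces ±P in the two members. Since α_{brass} > α_{titanium alloy}, heating drives the brass into compression and the titanium alloy into tension.
Compatibility of the two members (thermal + elastic change equal): (α₁ − α₂)ΔT = P·[1/(A₁E₁) + 1/(A₂E₂)].
|α₁ − α₂|·ΔT = 9.7×10⁻⁶ × 31 = 0.0003007.
1/(A₁E₁) + 1/(A₂E₂) = 1/(1900×113×10³) + 1/(2325×99×10³) = 9.002×10⁻⁹ N⁻¹.
So P = 0.0003007 / 9.002×10⁻⁹ = 33.4 kN.
σ_{brass} = P/A₂ = 33400/2325 = 14.37 MPa, compressive.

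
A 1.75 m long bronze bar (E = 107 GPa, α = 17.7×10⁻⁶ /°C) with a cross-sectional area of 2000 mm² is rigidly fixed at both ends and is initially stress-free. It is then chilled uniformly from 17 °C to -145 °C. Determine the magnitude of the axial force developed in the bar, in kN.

P ≈ 614 kN (tensile)

The ends cannot move, so σ = EαΔT = 107×10³ × 17.7×10⁻⁶ × 162 = 306.8 MPa.
P = AEαΔT = 2000 × 107×10³ × 17.7×10⁻⁶ × 162 = 613.6 kN (tensile).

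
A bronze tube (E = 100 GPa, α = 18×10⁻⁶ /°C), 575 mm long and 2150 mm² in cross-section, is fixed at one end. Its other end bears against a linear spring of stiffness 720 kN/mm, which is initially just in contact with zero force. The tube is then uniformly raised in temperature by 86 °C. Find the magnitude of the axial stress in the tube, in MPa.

If the spring were absent the tube would lengthen by αΔT L = 18×10⁻⁶ × 86 × 575 = 0.8901 mm.
Let P be the compressive force at the spring. The tube shortens elastically by PL/(AE) and the spring compresses by P/k; together these equal δ_free.
So P = δ_free / [L/(AE) + 1/k] = 0.8901 / [ 575/(2150×100×10³) + 1/(720×10³) ].
P = 0.8901 / 4.063×10⁻⁶ = 219100 N.
σ = P/A = 219100/2150 = 101.9 MPa.

σ ≈ 102 MPa (compressive)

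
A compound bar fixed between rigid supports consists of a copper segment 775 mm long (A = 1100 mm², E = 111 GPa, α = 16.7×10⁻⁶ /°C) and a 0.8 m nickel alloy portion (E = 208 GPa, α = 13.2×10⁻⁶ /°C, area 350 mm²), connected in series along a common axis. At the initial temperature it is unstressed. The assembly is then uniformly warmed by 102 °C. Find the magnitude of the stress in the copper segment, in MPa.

With the walls removed the bar would change length by δ_free = Σ αᵢΔT Lᵢ = 16.7×10⁻⁶×102×775 + 13.2×10⁻⁶×102×800 = 2.397 mm.
The walls prevent any net length change, so an axial force P (same in every segment) develops. Compatibility: P · Σ Lᵢ/(AᵢEᵢ) = δ_free.
Σ Lᵢ/(AᵢEᵢ) = 775/(1100×111×10³) + 800/(350×208×10³) = 1.734×10⁻⁵ mm/N.
Hence P = δ_free / Σ(L/AE) = 2.397/1.734×10⁻⁵ = 138.3 kN (compressive).
σ_{copper} = P / A = 138300 / 1100 = 125.7 MPa.

σ ≈ 126 MPa (compressive)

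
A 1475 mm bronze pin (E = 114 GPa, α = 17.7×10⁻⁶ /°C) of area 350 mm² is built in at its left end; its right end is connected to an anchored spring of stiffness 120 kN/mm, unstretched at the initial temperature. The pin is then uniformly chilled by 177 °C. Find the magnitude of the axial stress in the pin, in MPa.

Free thermal contraction: δ_free = αΔT L = 17.7×10⁻⁶ × 177 × 1475 = 4.621 mm.
With a force P in the spring, the elastic change of the pin is PL/(AE) and that of the spring is P/k; compatibility requires their sum to equal δ_free.
So P = δ_free / [L/(AE) + 1/k] = 4.621 / [ 1475/(350×114×10³) + 1/(120×10³) ].
P = 4.621 / 4.53×10⁻⁵ = 102000 N.
σ = P/A = 102000/350 = 291.5 MPa.

σ ≈ 291 MPa (tensile)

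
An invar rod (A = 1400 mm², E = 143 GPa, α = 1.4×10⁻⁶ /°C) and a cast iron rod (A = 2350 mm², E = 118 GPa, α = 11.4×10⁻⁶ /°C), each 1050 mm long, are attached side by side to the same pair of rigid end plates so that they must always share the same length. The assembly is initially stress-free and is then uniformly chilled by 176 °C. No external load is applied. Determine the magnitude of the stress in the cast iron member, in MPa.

σ ≈ 87.1 MPa (tensile)

Both members must finish at the same length. With the larger α, the cast iron tends to over-contract; the plates restrain it, putting the cast iron in tension and the invar in compression. With no external load the two internal forces are equal and opposite, magnitude P.
Compatibility of the two members (thermal + elastic change equal): (α₁ − α₂)ΔT = P·[1/(A₁E₁) + 1/(A₂E₂)].
|α₁ − α₂|·ΔT = 10×10⁻⁶ × 176 = 0.00176.
1/(A₁E₁) + 1/(A₂E₂) = 1/(1400×143×10³) + 1/(2350×118×10³) = 8.601×10⁻⁹ N⁻¹.
P = 0.00176 / 8.601×10⁻⁹ = 204600 N = 204.6 kN.
σ_{cast iron} = P/A₂ = 204600/2350 = 87.07 MPa, tensile.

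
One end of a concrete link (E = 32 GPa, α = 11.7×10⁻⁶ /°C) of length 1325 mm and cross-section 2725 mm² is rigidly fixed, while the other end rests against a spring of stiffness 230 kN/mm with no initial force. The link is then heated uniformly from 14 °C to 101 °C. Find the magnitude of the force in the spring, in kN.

The unrestrained thermal change is αΔT L = 11.7×10⁻⁶ × 87 × 1325 = 1.349 mm.
Let P be the compressive force at the spring. The link shortens elastically by PL/(AE) and the spring compresses by P/k; together these equal δ_free.
P [ L/(AE) + 1/k ] = δ_free → P [ 1325/(2725×32×10³) + 1/(230×10³) ] = 1.349.
P = 1.349 / 1.954×10⁻⁵ = 69010 N.

P ≈ 69 kN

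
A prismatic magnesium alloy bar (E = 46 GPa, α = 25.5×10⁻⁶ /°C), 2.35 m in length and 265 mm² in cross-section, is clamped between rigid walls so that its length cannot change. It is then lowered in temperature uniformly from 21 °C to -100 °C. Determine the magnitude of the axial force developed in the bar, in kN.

Full restraint means ε = 0, so the stress is σ = EαΔT = 46×10³ × 25.5×10⁻⁶ × 121 = 141.9 MPa.
Then P = σA = 141.9 × 265 mm² = 37.61 kN, tensile.

P ≈ 37.6 kN (tensile)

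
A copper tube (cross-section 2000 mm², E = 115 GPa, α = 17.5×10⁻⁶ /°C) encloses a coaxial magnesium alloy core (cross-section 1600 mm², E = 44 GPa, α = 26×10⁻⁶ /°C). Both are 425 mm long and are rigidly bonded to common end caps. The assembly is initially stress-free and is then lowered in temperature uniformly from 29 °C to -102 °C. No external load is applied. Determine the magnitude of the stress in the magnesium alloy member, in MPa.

Both members must finish at the same length. With the larger α, the magnesium alloy tends to over-contract; the plates restrain it, putting the magnesium alloy in tension and the copper in compression. With no external load the two internal forces are equal and opposite, magnitude P.
Compatibility of the two members (thermal + elastic change equal): (α₁ − α₂)ΔT = P·[1/(A₁E₁) + 1/(A₂E₂)].
|α₁ − α₂|·ΔT = 8.5×10⁻⁶ × 131 = 0.001113.
1/(A₁E₁) + 1/(A₂E₂) = 1/(2000×115×10³) + 1/(1600×44×10³) = 1.855×10⁻⁸ N⁻¹.
P = 0.001113 / 1.855×10⁻⁸ = 60020 N = 60.02 kN.
σ_{magnesium alloy} = P/A₂ = 60020/1600 = 37.51 MPa, tensile.

σ ≈ 37.5 MPa (tensile)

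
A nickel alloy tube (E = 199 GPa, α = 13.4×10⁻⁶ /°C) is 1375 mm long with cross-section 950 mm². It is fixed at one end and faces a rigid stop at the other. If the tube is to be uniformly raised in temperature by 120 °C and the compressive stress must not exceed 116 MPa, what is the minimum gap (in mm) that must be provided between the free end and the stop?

Free expansion if unrestrained: δ_free = αΔT L = 13.4×10⁻⁶ × 120 × 1375 = 2.211 mm.
At the allowable stress the elastic shortening the wall may impose is σL/E = 116 × 1375 / (199×10³) = 0.8015 mm.
So the gap has to take up the difference, g_min = δ_free − σL/E = 2.211 − 0.8015 = 1.409 mm.

g ≈ 1.41 mm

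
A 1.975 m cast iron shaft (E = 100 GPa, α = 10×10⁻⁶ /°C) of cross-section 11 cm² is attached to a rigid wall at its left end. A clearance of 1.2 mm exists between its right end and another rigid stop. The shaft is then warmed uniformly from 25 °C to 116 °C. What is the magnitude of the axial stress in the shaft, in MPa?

If the wall were absent the shaft would grow by αΔT L = 10×10⁻⁶ × 91 × 1975 = 1.797 mm.
After closing the 1.2 mm clearance, 1.797 − 1.2 = 0.5972 mm of expansion remains to be suppressed by the wall.
So σ = E(δ_free − g)/L = 100×10³ × 0.5972/1975 = 30.24 MPa.

σ ≈ 30.2 MPa (compressive)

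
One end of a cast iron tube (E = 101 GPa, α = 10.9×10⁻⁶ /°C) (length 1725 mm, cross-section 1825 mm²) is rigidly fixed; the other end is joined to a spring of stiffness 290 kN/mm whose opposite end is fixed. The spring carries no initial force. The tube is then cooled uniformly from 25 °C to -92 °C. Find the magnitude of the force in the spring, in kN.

If the spring were absent the tube would shorten by αΔT L = 10.9×10⁻⁶ × 117 × 1725 = 2.2 mm.
With a force P in the spring, the elastic change of the tube is PL/(AE) and that of the spring is P/k; compatibility requires their sum to equal δ_free.
P [ L/(AE) + 1/k ] = δ_free → P [ 1725/(1825×101×10³) + 1/(290×10³) ] = 2.2.
P = 2.2 / 1.281×10⁻⁵ = 171800 N.

P ≈ 172 kN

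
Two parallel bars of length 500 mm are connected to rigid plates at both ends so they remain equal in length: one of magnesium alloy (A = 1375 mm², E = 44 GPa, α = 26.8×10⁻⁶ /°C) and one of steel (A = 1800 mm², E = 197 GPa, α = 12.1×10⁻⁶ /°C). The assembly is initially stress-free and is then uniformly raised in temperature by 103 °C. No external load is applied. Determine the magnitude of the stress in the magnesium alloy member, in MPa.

Equilibrium of a rigid end plate with no external load gives equal and opposite internal forces ±P in the two members. Since α_{magnesium alloy} > α_{steel}, heating drives the magnesium alloy into compression and the steel into tension.
Setting the final lengths equal and cancelling L: (α₁ − α₂)ΔT = P/(A₁E₁) + P/(A₂E₂).
|α₁ − α₂|·ΔT = 14.7×10⁻⁶ × 103 = 0.001514.
1/(A₁E₁) + 1/(A₂E₂) = 1/(1375×44×10³) + 1/(1800×197×10³) = 1.935×10⁻⁸ N⁻¹.
So P = 0.001514 / 1.935×10⁻⁸ = 78.25 kN.
σ_{magnesium alloy} = P/A₁ = 78250/1375 = 56.91 MPa, compressive.

σ ≈ 56.9 MPa (compressive)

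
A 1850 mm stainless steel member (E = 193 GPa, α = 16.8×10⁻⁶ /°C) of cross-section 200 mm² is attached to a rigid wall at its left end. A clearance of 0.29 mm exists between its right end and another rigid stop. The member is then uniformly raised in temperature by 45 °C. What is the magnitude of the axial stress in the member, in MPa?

Free thermal elongation = αΔT L = 16.8×10⁻⁶ × 45 × 1850 = 1.399 mm.
The gap closes (δ_free > 0.29 mm) and the wall then resists a further 1.399 − 0.29 = 1.109 mm of expansion.
Compatibility: PL/(AE) = 1.109 mm, so σ = P/A = E × (1.109/1850) = 115.7 MPa.

σ ≈ 116 MPa (compressive)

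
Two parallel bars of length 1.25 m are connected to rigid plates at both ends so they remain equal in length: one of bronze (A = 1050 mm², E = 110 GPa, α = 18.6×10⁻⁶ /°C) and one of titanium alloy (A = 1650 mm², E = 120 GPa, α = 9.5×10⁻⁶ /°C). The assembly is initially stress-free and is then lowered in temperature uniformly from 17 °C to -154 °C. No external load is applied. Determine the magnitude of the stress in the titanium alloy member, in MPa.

σ ≈ 68.8 MPa (compressive)

Equilibrium of a rigid end plate with no external load gives equal and opposite internal forces ±P in the two members. Since α_{bronze} > α_{titanium alloy}, cooling drives the bronze into tension and the titanium alloy into compression.
Setting the final lengths equal and cancelling L: (α₁ − α₂)ΔT = P/(A₁E₁) + P/(A₂E₂).
|α₁ − α₂|·ΔT = 9.1×10⁻⁶ × 171 = 0.001556.
1/(A₁E₁) + 1/(A₂E₂) = 1/(1050×110×10³) + 1/(1650×120×10³) = 1.371×10⁻⁸ N⁻¹.
P = 0.001556 / 1.371×10⁻⁸ = 113500 N = 113.5 kN.
σ_{titanium alloy} = P/A₂ = 113500/1650 = 68.8 MPa, compressive.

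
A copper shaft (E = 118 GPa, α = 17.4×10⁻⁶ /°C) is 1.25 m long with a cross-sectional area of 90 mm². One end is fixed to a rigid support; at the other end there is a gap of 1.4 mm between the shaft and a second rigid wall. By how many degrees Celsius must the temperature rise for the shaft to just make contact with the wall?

ΔT ≈ 64.4 °C

Contact occurs when the free expansion equals the gap: αΔT L = 1.4 mm.
ΔT = 1.4 / (17.4×10⁻⁶ × 1250) = 64.37 °C.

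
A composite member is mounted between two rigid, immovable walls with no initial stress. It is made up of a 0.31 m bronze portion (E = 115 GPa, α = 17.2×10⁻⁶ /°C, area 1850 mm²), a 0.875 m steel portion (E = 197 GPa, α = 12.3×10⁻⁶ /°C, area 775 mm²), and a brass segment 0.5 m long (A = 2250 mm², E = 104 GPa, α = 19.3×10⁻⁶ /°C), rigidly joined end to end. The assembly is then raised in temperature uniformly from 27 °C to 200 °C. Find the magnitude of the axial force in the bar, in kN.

P ≈ 478 kN (compressive)

If the supports were absent, the total length change would be Σ αᵢΔT Lᵢ = 17.2×10⁻⁶×173×310 + 12.3×10⁻⁶×173×875 + 19.3×10⁻⁶×173×500 = 4.454 mm.
Since the ends are fixed, an axial force P builds up, equal in every segment, with P · Σ Lᵢ/(AᵢEᵢ) = δ_free.
The series flexibility is Σ Lᵢ/(AᵢEᵢ) = 310/(1850×115×10³) + 875/(775×197×10³) + 500/(2250×104×10³) = 9.325×10⁻⁶ mm/N.
So P = 4.454 / 9.325×10⁻⁶ = 477.6 kN, compressive.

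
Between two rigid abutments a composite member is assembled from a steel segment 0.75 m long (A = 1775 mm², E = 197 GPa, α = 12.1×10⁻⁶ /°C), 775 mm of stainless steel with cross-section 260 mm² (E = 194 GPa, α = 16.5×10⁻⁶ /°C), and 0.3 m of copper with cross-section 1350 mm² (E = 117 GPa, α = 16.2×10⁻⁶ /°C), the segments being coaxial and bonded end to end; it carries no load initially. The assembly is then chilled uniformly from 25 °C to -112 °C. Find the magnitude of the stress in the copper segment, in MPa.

Free thermal contraction of the whole bar: Σ αᵢΔT Lᵢ = 12.1×10⁻⁶×137×750 + 16.5×10⁻⁶×137×775 + 16.2×10⁻⁶×137×300 = 3.661 mm.
Since the ends are fixed, an axial force P builds up, equal in every segment, with P · Σ Lᵢ/(AᵢEᵢ) = δ_free.
The series flexibility is Σ Lᵢ/(AᵢEᵢ) = 750/(1775×197×10³) + 775/(260×194×10³) + 300/(1350×117×10³) = 1.941×10⁻⁵ mm/N.
So P = 3.661 / 1.941×10⁻⁵ = 188.6 kN, tensile.
σ_{copper} = P / A = 188600 / 1350 = 139.7 MPa.

σ ≈ 140 MPa (tensile)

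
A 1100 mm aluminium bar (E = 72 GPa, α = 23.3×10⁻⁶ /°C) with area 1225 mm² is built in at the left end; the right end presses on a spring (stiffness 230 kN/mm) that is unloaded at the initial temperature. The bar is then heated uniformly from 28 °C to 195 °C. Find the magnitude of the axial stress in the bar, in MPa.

σ ≈ 208 MPa (compressive)

If the spring were absent the bar would lengthen by αΔT L = 23.3×10⁻⁶ × 167 × 1100 = 4.28 mm.
Let P be the compressive force at the spring. The bar shortens elastically by PL/(AE) and the spring compresses by P/k; together these equal δ_free.
So P = δ_free / [L/(AE) + 1/k] = 4.28 / [ 1100/(1225×72×10³) + 1/(230×10³) ].
P = 4.28 / 1.682×10⁻⁵ = 254500 N.
σ = P/A = 254500/1225 = 207.7 MPa.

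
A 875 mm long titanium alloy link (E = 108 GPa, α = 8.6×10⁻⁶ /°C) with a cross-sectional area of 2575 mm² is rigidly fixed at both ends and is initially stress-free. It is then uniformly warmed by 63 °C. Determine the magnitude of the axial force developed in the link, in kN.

P ≈ 151 kN (compressive)

With zero net strain, σ = E·αΔT = 108 GPa × 8.6×10⁻⁶ × 63 = 58.51 MPa.
Axial force P = σA = 58.51 × 2575 = 150700 N = 150.7 kN, compressive.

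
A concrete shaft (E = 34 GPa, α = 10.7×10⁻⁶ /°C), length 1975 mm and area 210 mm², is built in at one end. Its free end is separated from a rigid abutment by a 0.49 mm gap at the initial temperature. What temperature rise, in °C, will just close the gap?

The gap closes when αΔT L = 0.49 mm, since the shaft is still unstressed at that instant.
ΔT = 0.49 / (10.7×10⁻⁶ × 1975) = 23.19 °C.

ΔT ≈ 23.2 °C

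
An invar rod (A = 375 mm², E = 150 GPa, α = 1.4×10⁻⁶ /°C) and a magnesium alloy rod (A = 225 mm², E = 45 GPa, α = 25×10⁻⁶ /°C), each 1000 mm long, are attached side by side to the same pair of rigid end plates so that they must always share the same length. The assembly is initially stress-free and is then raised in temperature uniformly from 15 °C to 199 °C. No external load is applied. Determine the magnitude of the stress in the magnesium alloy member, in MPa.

σ ≈ 166 MPa (compressive)

The magnesium alloy has the larger α, so on heating it would change length more than the invar if both were free. The rigid plates force a common final length, so the magnesium alloy is put into compression and the invar into tension, with equal and opposite forces P (no external load).
Compatibility of the two members (thermal + elastic change equal): (α₁ − α₂)ΔT = P·[1/(A₁E₁) + 1/(A₂E₂)].
|α₁ − α₂|·ΔT = 23.6×10⁻⁶ × 184 = 0.004342.
1/(A₁E₁) + 1/(A₂E₂) = 1/(375×150×10³) + 1/(225×45×10³) = 1.165×10⁻⁷ N⁻¹.
So P = 0.004342 / 1.165×10⁻⁷ = 37.26 kN.
σ_{magnesium alloy} = P/A₂ = 37260/225 = 165.6 MPa, compressive.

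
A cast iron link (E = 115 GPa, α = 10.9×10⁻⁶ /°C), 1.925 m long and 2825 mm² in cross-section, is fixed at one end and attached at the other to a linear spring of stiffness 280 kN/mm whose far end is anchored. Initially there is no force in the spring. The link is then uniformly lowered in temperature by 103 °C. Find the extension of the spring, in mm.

δ ≈ 0.813 mm

Free thermal contraction: δ_free = αΔT L = 10.9×10⁻⁶ × 103 × 1925 = 2.161 mm.
With a force P in the spring, the elastic change of the link is PL/(AE) and that of the spring is P/k; compatibility requires their sum to equal δ_free.
So P = δ_free / [L/(AE) + 1/k] = 2.161 / [ 1925/(2825×115×10³) + 1/(280×10³) ].
P = 2.161 / 9.497×10⁻⁶ = 227600 N.
Spring extension = P/k = 227600/(280×10³) = 0.8128 mm.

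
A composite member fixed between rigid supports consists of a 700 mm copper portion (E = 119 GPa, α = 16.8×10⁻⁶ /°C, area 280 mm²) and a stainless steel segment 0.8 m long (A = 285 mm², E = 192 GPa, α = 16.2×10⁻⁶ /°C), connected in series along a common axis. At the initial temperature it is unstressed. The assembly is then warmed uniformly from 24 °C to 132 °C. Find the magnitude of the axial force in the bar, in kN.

With the walls removed the bar would change length by δ_free = Σ αᵢΔT Lᵢ = 16.8×10⁻⁶×108×700 + 16.2×10⁻⁶×108×800 = 2.67 mm.
The walls prevent any net length change, so an axial force P (same in every segment) develops. Compatibility: P · Σ Lᵢ/(AᵢEᵢ) = δ_free.
The series flexibility is Σ Lᵢ/(AᵢEᵢ) = 700/(280×119×10³) + 800/(285×192×10³) = 3.563×10⁻⁵ mm/N.
So P = 2.67 / 3.563×10⁻⁵ = 74.93 kN, compressive.

P ≈ 74.9 kN (compressive)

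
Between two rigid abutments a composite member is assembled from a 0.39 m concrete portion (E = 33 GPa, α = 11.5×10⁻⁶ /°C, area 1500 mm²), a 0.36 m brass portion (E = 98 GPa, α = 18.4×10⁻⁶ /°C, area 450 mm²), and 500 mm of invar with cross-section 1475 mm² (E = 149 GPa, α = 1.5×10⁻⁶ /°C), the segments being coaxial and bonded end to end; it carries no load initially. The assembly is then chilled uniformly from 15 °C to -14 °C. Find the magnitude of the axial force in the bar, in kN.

P ≈ 18.8 kN (tensile)

With the walls removed the bar would change length by δ_free = Σ αᵢΔT Lᵢ = 11.5×10⁻⁶×29×390 + 18.4×10⁻⁶×29×360 + 1.5×10⁻⁶×29×500 = 0.3439 mm.
The walls prevent any net length change, so an axial force P (same in every segment) develops. Compatibility: P · Σ Lᵢ/(AᵢEᵢ) = δ_free.
Σ Lᵢ/(AᵢEᵢ) = 390/(1500×33×10³) + 360/(450×98×10³) + 500/(1475×149×10³) = 1.832×10⁻⁵ mm/N.
So P = 0.3439 / 1.832×10⁻⁵ = 18.78 kN, tensile.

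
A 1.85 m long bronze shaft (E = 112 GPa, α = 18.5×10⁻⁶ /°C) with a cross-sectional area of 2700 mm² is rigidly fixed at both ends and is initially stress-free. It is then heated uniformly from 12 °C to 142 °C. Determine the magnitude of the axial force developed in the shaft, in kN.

P ≈ 727 kN (compressive)

The ends cannot move, so σ = EαΔT = 112×10³ × 18.5×10⁻⁶ × 130 = 269.4 MPa.
Axial force P = σA = 269.4 × 2700 = 727300 N = 727.3 kN, compressive.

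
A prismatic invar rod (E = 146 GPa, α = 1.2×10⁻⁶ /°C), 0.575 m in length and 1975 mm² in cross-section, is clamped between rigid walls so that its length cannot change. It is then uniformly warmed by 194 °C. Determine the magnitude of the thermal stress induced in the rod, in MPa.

σ ≈ 34 MPa (compressive)

Because both ends are immovable the net strain is zero, and the suppressed thermal strain is αΔT = 1.2×10⁻⁶ × 194 = 232.8×10⁻⁶.
The stress required to suppress this strain is σ = Eε = 146×10³ × 232.8×10⁻⁶ = 33.99 MPa, compressive since the rod is trying to expand.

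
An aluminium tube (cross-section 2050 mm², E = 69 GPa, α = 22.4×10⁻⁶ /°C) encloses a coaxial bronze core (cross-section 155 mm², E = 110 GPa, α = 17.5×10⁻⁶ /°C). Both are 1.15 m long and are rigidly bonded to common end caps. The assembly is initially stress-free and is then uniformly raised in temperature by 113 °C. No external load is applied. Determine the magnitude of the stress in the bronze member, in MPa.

σ ≈ 54.4 MPa (tensile)

The aluminium has the larger α, so on heating it would change length more than the bronze if both were free. The rigid plates force a common final length, so the aluminium is put into compression and the bronze into tension, with equal and opposite forces P (no external load).
Setting the final lengths equal and cancelling L: (α₁ − α₂)ΔT = P/(A₁E₁) + P/(A₂E₂).
|α₁ − α₂|·ΔT = 4.9×10⁻⁶ × 113 = 0.0005537.
1/(A₁E₁) + 1/(A₂E₂) = 1/(2050×69×10³) + 1/(155×110×10³) = 6.572×10⁻⁸ N⁻¹.
So P = 0.0005537 / 6.572×10⁻⁸ = 8.425 kN.
σ_{bronze} = P/A₂ = 8425/155 = 54.36 MPa, tensile.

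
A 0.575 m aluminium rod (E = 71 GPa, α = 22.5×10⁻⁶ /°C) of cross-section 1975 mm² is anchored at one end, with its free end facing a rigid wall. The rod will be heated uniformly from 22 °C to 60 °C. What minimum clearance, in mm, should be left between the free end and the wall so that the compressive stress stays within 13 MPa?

With no wall the rod would lengthen by αΔT L = 22.5×10⁻⁶ × 38 × 575 = 0.4916 mm.
At the allowable stress the elastic shortening the wall may impose is σL/E = 13 × 575 / (71×10³) = 0.1053 mm.
So the gap has to take up the difference, g_min = δ_free − σL/E = 0.4916 − 0.1053 = 0.3863 mm.

g ≈ 0.386 mm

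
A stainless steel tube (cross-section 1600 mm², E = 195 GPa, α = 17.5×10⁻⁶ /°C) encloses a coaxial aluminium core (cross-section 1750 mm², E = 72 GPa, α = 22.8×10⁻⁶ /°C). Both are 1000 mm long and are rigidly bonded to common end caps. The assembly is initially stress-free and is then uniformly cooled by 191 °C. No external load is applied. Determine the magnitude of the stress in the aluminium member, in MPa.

The aluminium has the larger α, so on cooling it would change length more than the stainless steel if both were free. The rigid plates force a common final length, so the aluminium is put into tension and the stainless steel into compression, with equal and opposite forces P (no external load).
Setting the final lengths equal and cancelling L: (α₁ − α₂)ΔT = P/(A₁E₁) + P/(A₂E₂).
|α₁ − α₂|·ΔT = 5.3×10⁻⁶ × 191 = 0.001012.
1/(A₁E₁) + 1/(A₂E₂) = 1/(1600×195×10³) + 1/(1750×72×10³) = 1.114×10⁻⁸ N⁻¹.
P = 0.001012 / 1.114×10⁻⁸ = 90860 N = 90.86 kN.
σ_{aluminium} = P/A₂ = 90860/1750 = 51.92 MPa, tensile.

σ ≈ 51.9 MPa (tensile)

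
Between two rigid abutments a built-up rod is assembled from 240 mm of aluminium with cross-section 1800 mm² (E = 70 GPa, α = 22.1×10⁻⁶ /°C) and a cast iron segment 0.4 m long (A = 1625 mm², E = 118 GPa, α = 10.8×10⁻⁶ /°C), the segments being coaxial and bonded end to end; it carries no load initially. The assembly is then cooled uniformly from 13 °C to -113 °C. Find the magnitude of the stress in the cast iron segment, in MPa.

σ ≈ 187 MPa (tensile)

With the walls removed the bar would change length by δ_free = Σ αᵢΔT Lᵢ = 22.1×10⁻⁶×126×240 + 10.8×10⁻⁶×126×400 = 1.213 mm.
Since the ends are fixed, an axial force P builds up, equal in every segment, with P · Σ Lᵢ/(AᵢEᵢ) = δ_free.
Σ Lᵢ/(AᵢEᵢ) = 240/(1800×70×10³) + 400/(1625×118×10³) = 3.991×10⁻⁶ mm/N.
Hence P = δ_free / Σ(L/AE) = 1.213/3.991×10⁻⁶ = 303.9 kN (tensile).
σ_{cast iron} = P / A = 303900 / 1625 = 187 MPa.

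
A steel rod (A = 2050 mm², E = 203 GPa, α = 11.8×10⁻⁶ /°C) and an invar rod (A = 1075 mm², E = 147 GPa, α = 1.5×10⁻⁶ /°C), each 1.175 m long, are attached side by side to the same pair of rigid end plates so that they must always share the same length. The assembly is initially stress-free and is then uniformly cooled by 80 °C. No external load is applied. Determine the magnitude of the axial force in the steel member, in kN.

P ≈ 94.4 kN (tensile in the steel)

Both members must finish at the same length. With the larger α, the steel tends to over-contract; the plates restrain it, putting the steel in tension and the invar in compression. With no external load the two internal forces are equal and opposite, magnitude P.
Equating the net (thermal + elastic) strains gives |α₁ − α₂|·ΔT = P·[1/(A₁E₁) + 1/(A₂E₂)].
|α₁ − α₂|·ΔT = 10.3×10⁻⁶ × 80 = 0.000824.
1/(A₁E₁) + 1/(A₂E₂) = 1/(2050×203×10³) + 1/(1075×147×10³) = 8.731×10⁻⁹ N⁻¹.
P = 0.000824 / 8.731×10⁻⁹ = 94380 N = 94.38 kN.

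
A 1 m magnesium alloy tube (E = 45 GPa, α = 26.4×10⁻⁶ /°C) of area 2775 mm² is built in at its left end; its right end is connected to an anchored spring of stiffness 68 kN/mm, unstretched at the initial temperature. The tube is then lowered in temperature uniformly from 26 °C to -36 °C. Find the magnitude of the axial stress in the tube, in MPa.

The unrestrained thermal change is αΔT L = 26.4×10⁻⁶ × 62 × 1000 = 1.637 mm.
Let P be the tensile force in the spring. The tube extends elastically by PL/(AE) and the spring stretches by P/k; together these equal δ_free.
P [ L/(AE) + 1/k ] = δ_free → P [ 1000/(2775×45×10³) + 1/(68×10³) ] = 1.637.
P = 1.637 / 2.271×10⁻⁵ = 72060 N.
σ = P/A = 72060/2775 = 25.97 MPa.

σ ≈ 26 MPa (tensile)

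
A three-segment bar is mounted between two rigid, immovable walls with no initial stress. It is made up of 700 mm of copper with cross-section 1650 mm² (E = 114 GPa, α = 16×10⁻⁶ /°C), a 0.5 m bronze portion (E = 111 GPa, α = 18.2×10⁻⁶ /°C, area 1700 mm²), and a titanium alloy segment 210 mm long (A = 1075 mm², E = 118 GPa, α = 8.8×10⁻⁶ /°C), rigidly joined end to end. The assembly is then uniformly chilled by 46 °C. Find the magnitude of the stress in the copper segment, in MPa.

σ ≈ 76.9 MPa (tensile)

If the supports were absent, the total length change would be Σ αᵢΔT Lᵢ = 16×10⁻⁶×46×700 + 18.2×10⁻⁶×46×500 + 8.8×10⁻⁶×46×210 = 1.019 mm.
The walls prevent any net length change, so an axial force P (same in every segment) develops. Compatibility: P · Σ Lᵢ/(AᵢEᵢ) = δ_free.
Σ Lᵢ/(AᵢEᵢ) = 700/(1650×114×10³) + 500/(1700×111×10³) + 210/(1075×118×10³) = 8.027×10⁻⁶ mm/N.
So P = 1.019 / 8.027×10⁻⁶ = 126.9 kN, tensile.
σ_{copper} = P / A = 126900 / 1650 = 76.93 MPa.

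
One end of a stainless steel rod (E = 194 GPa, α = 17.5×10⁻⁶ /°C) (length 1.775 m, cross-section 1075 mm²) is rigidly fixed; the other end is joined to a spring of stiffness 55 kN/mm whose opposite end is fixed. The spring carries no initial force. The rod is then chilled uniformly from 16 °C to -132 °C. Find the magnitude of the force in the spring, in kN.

Free thermal contraction: δ_free = αΔT L = 17.5×10⁻⁶ × 148 × 1775 = 4.597 mm.
With a force P in the spring, the elastic change of the rod is PL/(AE) and that of the spring is P/k; compatibility requires their sum to equal δ_free.
P [ L/(AE) + 1/k ] = δ_free → P [ 1775/(1075×194×10³) + 1/(55×10³) ] = 4.597.
P = 4.597 / 2.669×10⁻⁵ = 172200 N.

P ≈ 172 kN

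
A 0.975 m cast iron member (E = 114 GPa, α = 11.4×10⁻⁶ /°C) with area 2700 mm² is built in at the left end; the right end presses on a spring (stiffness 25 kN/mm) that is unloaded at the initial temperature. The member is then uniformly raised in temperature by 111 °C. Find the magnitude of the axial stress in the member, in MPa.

If the spring were absent the member would lengthen by αΔT L = 11.4×10⁻⁶ × 111 × 975 = 1.234 mm.
With a force P in the spring, the elastic change of the member is PL/(AE) and that of the spring is P/k; compatibility requires their sum to equal δ_free.
P [ L/(AE) + 1/k ] = δ_free → P [ 975/(2700×114×10³) + 1/(25×10³) ] = 1.234.
P = 1.234 / 4.317×10⁻⁵ = 28580 N.
σ = P/A = 28580/2700 = 10.59 MPa.

σ ≈ 10.6 MPa (compressive)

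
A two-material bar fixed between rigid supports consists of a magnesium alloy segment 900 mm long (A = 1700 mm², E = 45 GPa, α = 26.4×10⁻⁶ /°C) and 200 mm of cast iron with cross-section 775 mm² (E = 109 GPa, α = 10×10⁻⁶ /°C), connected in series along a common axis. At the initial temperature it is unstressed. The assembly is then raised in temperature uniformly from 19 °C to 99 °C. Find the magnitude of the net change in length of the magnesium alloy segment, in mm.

With the walls removed the bar would change length by δ_free = Σ αᵢΔT Lᵢ = 26.4×10⁻⁶×80×900 + 10×10⁻⁶×80×200 = 2.061 mm.
The walls prevent any net length change, so an axial force P (same in every segment) develops. Compatibility: P · Σ Lᵢ/(AᵢEᵢ) = δ_free.
Σ Lᵢ/(AᵢEᵢ) = 900/(1700×45×10³) + 200/(775×109×10³) = 1.413×10⁻⁵ mm/N.
P = 2.061 / 1.413×10⁻⁵ = 145800 N = 145.8 kN, compressive.
For the magnesium alloy segment, free thermal change = 26.4×10⁻⁶×80×900 = 1.901 mm and elastic change from P = 145800×900/(1700×45×10³) = 1.716 mm; these oppose, so the net change is 0.185 mm (segment lengthens).

|ΔL| ≈ 0.185 mm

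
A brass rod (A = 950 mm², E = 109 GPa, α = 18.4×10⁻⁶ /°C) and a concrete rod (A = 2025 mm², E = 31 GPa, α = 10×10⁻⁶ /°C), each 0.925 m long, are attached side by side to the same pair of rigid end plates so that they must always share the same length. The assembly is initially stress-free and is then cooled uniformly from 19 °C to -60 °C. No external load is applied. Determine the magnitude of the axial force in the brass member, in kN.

P ≈ 25.9 kN (tensile in the brass)

Equilibrium of a rigid end plate with no external load gives equal and opposite internal forces ±P in the two members. Since α_{brass} > α_{concrete}, cooling drives the brass into tension and the concrete into compression.
Equating the net (thermal + elastic) strains gives |α₁ − α₂|·ΔT = P·[1/(A₁E₁) + 1/(A₂E₂)].
|α₁ − α₂|·ΔT = 8.4×10⁻⁶ × 79 = 0.0006636.
1/(A₁E₁) + 1/(A₂E₂) = 1/(950×109×10³) + 1/(2025×31×10³) = 2.559×10⁻⁸ N⁻¹.
P = 0.0006636 / 2.559×10⁻⁸ = 25930 N = 25.93 kN.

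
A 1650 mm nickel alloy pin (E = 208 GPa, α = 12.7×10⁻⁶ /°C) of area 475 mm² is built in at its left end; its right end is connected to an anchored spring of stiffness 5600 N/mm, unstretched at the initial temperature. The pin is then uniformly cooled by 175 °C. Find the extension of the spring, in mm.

If the spring were absent the pin would shorten by αΔT L = 12.7×10⁻⁶ × 175 × 1650 = 3.667 mm.
With a force P in the spring, the elastic change of the pin is PL/(AE) and that of the spring is P/k; compatibility requires their sum to equal δ_free.
P [ L/(AE) + 1/k ] = δ_free → P [ 1650/(475×208×10³) + 1/(5600) ] = 3.667.
P = 3.667 / 0.0001953 = 18780 N.
Spring extension = P/k = 18780/(5600) = 3.353 mm.

δ ≈ 3.35 mm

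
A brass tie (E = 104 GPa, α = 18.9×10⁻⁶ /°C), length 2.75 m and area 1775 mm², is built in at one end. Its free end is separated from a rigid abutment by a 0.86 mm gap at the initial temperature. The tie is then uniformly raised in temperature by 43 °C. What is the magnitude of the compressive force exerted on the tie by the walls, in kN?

P ≈ 92.3 kN

Free thermal elongation = αΔT L = 18.9×10⁻⁶ × 43 × 2750 = 2.235 mm.
After closing the 0.86 mm clearance, 2.235 − 0.86 = 1.375 mm of expansion remains to be suppressed by the wall.
Compatibility: PL/(AE) = 1.375 mm, so σ = P/A = E × (1.375/2750) = 52 MPa.
Force on the wall = σA = 52 × 1775 mm² = 92.29 kN.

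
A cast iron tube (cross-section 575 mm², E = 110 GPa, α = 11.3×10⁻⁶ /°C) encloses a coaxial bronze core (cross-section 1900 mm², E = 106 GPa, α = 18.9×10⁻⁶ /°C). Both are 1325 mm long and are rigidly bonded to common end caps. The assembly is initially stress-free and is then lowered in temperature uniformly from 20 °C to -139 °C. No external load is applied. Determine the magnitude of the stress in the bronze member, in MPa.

σ ≈ 30.6 MPa (tensile)

The bronze has the larger α, so on cooling it would change length more than the cast iron if both were free. The rigid plates force a common final length, so the bronze is put into tension and the cast iron into compression, with equal and opposite forces P (no external load).
Setting the final lengths equal and cancelling L: (α₁ − α₂)ΔT = P/(A₁E₁) + P/(A₂E₂).
|α₁ − α₂|·ΔT = 7.6×10⁻⁶ × 159 = 0.001208.
1/(A₁E₁) + 1/(A₂E₂) = 1/(575×110×10³) + 1/(1900×106×10³) = 2.078×10⁻⁸ N⁻¹.
P = 0.001208 / 2.078×10⁻⁸ = 58160 N = 58.16 kN.
σ_{bronze} = P/A₂ = 58160/1900 = 30.61 MPa, tensile.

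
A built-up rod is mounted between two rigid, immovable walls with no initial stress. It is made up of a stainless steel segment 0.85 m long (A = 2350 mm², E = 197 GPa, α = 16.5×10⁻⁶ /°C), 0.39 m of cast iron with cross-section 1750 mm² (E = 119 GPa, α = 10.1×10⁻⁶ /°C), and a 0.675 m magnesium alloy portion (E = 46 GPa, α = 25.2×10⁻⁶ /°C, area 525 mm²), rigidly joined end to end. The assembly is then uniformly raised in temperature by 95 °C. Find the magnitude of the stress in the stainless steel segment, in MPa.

σ ≈ 44.7 MPa (compressive)

Free thermal expansion of the whole bar: Σ αᵢΔT Lᵢ = 16.5×10⁻⁶×95×850 + 10.1×10⁻⁶×95×390 + 25.2×10⁻⁶×95×675 = 3.323 mm.
The rigid supports impose zero overall length change; the single axial force P common to all segments must satisfy P Σ Lᵢ/(AᵢEᵢ) = δ_free.
The series flexibility is Σ Lᵢ/(AᵢEᵢ) = 850/(2350×197×10³) + 390/(1750×119×10³) + 675/(525×46×10³) = 3.166×10⁻⁵ mm/N.
P = 3.323 / 3.166×10⁻⁵ = 104900 N = 104.9 kN, compressive.
σ_{stainless steel} = P / A = 104900 / 2350 = 44.66 MPa.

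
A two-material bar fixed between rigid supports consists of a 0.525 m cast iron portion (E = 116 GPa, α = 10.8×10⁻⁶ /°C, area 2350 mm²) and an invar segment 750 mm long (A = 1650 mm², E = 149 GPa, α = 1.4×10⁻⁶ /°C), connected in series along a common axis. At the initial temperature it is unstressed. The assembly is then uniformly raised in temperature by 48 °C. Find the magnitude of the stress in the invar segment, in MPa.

With the walls removed the bar would change length by δ_free = Σ αᵢΔT Lᵢ = 10.8×10⁻⁶×48×525 + 1.4×10⁻⁶×48×750 = 0.3226 mm.
The rigid supports impose zero overall length change; the single axial force P common to all segments must satisfy P Σ Lᵢ/(AᵢEᵢ) = δ_free.
The series flexibility is Σ Lᵢ/(AᵢEᵢ) = 525/(2350×116×10³) + 750/(1650×149×10³) = 4.977×10⁻⁶ mm/N.
P = 0.3226 / 4.977×10⁻⁶ = 64820 N = 64.82 kN, compressive.
σ_{invar} = P / A = 64820 / 1650 = 39.28 MPa.

σ ≈ 39.3 MPa (compressive)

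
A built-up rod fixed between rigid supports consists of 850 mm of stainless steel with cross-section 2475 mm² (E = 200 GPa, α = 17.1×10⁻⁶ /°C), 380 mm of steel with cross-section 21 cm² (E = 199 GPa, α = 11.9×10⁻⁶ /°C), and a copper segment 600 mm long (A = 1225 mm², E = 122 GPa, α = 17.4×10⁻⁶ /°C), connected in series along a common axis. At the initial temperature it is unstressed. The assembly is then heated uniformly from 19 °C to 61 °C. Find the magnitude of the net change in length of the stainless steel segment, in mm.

If the supports were absent, the total length change would be Σ αᵢΔT Lᵢ = 17.1×10⁻⁶×42×850 + 11.9×10⁻⁶×42×380 + 17.4×10⁻⁶×42×600 = 1.239 mm.
The rigid supports impose zero overall length change; the single axial force P common to all segments must satisfy P Σ Lᵢ/(AᵢEᵢ) = δ_free.
The series flexibility is Σ Lᵢ/(AᵢEᵢ) = 850/(2475×200×10³) + 380/(2100×199×10³) + 600/(1225×122×10³) = 6.641×10⁻⁶ mm/N.
Hence P = δ_free / Σ(L/AE) = 1.239/6.641×10⁻⁶ = 186.5 kN (compressive).
For the stainless steel segment, free thermal change = 17.1×10⁻⁶×42×850 = 0.6105 mm and elastic change from P = 186500×850/(2475×200×10³) = 0.3203 mm; these oppose, so the net change is 0.29 mm (segment lengthens).

|ΔL| ≈ 0.29 mm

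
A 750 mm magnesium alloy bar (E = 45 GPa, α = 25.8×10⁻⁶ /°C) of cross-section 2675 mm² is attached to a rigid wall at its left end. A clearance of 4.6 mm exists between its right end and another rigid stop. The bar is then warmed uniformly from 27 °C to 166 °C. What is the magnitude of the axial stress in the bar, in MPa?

Free thermal elongation = αΔT L = 25.8×10⁻⁶ × 139 × 750 = 2.69 mm.
This is smaller than the 4.6 mm clearance, so the bar expands freely without reaching the stop — the stress is zero.

σ ≈ 0 MPa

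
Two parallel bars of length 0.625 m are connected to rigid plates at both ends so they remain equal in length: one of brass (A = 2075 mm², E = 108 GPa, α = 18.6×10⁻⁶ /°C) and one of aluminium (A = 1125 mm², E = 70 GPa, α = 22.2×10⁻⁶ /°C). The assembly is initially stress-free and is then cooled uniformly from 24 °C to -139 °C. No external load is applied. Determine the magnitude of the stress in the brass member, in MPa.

σ ≈ 16.5 MPa (compressive)

The aluminium has the larger α, so on cooling it would change length more than the brass if both were free. The rigid plates force a common final length, so the aluminium is put into tension and the brass into compression, with equal and opposite forces P (no external load).
Compatibility of the two members (thermal + elastic change equal): (α₁ − α₂)ΔT = P·[1/(A₁E₁) + 1/(A₂E₂)].
|α₁ − α₂|·ΔT = 3.6×10⁻⁶ × 163 = 0.0005868.
1/(A₁E₁) + 1/(A₂E₂) = 1/(2075×108×10³) + 1/(1125×70×10³) = 1.716×10⁻⁸ N⁻¹.
So P = 0.0005868 / 1.716×10⁻⁸ = 34.19 kN.
σ_{brass} = P/A₁ = 34190/2075 = 16.48 MPa, compressive.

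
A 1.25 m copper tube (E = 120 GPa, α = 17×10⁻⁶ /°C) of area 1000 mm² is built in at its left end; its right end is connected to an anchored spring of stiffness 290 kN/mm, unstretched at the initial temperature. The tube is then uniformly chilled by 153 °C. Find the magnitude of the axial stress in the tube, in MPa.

σ ≈ 234 MPa (tensile)

If the spring were absent the tube would shorten by αΔT L = 17×10⁻⁶ × 153 × 1250 = 3.251 mm.
With a force P in the spring, the elastic change of the tube is PL/(AE) and that of the spring is P/k; compatibility requires their sum to equal δ_free.
P [ L/(AE) + 1/k ] = δ_free → P [ 1250/(1000×120×10³) + 1/(290×10³) ] = 3.251.
P = 3.251 / 1.386×10⁻⁵ = 234500 N.
σ = P/A = 234500/1000 = 234.5 MPa.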